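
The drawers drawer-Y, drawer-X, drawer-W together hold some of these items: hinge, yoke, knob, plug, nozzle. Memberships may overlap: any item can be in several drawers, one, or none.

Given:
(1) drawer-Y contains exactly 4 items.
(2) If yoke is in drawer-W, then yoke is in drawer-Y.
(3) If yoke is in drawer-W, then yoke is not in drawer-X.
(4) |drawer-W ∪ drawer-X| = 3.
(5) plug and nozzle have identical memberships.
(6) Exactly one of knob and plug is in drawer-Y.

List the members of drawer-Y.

drawer-Y = {hinge, nozzle, plug, yoke}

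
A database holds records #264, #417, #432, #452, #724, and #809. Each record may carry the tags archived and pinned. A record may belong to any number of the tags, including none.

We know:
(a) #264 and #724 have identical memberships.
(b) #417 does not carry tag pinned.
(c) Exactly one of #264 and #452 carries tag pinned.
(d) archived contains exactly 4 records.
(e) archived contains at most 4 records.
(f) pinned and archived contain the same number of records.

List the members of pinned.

pinned = {#264, #432, #724, #809}

From (b): #417 ∉ pinned.
Suppose #264 ∉ pinned: no assignment then satisfies all the clues, so #264 ∈ pinned.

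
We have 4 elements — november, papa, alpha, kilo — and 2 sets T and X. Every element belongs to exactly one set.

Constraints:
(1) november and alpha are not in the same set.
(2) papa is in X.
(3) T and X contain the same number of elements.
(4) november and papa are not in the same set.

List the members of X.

X = {alpha, papa}

From (2): papa ∈ X.
(4): november ∉ X.
Only one set left: november ∈ T.
(1): alpha ∉ T.
Only one set left: alpha ∈ X.
Suppose kilo ∈ X: no assignment then satisfies all the clues, so kilo ∉ X.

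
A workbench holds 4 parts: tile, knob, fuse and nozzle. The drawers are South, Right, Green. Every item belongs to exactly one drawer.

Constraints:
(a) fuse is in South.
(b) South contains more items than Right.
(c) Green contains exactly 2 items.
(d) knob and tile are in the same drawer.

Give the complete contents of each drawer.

South = {fuse, nozzle}; Right = {}; Green = {knob, tile}

From (a): fuse ∈ South.
Suppose tile ∈ South: no assignment then satisfies all the clues, so tile ∉ South.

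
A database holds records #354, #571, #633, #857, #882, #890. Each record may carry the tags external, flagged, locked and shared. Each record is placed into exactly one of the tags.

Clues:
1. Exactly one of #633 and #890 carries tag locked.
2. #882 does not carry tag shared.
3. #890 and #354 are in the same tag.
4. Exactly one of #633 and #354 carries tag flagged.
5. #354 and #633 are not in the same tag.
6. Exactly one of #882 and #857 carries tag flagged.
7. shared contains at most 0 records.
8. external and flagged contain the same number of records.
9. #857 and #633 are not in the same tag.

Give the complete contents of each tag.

external = {#571, #857}; flagged = {#633, #882}; locked = {#354, #890}; shared = {}

From (2): #882 ∉ shared.
(7): shared already has 0, so the rest are out.
Suppose #354 ∈ external: no assignment then satisfies all the clues, so #354 ∉ external.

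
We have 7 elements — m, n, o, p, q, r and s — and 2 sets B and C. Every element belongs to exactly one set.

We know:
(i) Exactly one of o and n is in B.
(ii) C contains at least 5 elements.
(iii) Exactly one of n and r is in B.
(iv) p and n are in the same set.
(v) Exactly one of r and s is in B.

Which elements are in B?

B = {o, r}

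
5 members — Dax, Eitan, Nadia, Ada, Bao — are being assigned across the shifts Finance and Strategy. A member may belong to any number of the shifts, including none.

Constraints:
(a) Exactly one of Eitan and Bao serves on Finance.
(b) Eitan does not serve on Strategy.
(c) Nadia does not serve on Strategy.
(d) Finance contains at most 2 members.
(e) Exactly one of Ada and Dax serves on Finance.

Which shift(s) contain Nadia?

Nadia: none

From (b): Eitan ∉ Strategy.
From (c): Nadia ∉ Strategy.
Suppose Nadia ∈ Finance: no assignment then satisfies all the clues, so Nadia ∉ Finance.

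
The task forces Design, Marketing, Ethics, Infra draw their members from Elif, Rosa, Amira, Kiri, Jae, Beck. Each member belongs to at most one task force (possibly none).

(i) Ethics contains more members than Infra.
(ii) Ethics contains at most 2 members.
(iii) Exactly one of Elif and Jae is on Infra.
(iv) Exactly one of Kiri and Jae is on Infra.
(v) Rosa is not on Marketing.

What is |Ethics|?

2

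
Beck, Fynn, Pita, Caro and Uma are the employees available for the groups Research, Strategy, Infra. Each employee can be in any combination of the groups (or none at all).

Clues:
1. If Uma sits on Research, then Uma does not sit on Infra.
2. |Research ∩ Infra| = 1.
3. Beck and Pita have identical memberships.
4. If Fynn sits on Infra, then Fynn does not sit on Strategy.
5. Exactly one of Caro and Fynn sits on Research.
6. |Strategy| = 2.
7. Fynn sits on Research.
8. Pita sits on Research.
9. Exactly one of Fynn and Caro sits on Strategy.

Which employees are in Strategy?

Strategy = {Caro, Uma}

From (7): Fynn ∈ Research.
From (8): Pita ∈ Research.
(3): Beck matches Pita: Beck ∈ Research.
(5) (exactly one): Caro ∉ Research.
Suppose Beck ∈ Strategy: no assignment then satisfies all the clues, so Beck ∉ Strategy.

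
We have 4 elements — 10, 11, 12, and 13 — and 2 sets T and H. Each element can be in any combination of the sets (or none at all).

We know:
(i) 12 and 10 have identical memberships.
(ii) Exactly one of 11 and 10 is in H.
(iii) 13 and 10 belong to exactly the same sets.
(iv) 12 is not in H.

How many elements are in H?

1

From (iv): 12 ∉ H.
(i): 10 matches 12: 10 ∉ H.
(ii) (exactly one): 11 ∈ H.
(iii): 13 matches 10: 13 ∉ H.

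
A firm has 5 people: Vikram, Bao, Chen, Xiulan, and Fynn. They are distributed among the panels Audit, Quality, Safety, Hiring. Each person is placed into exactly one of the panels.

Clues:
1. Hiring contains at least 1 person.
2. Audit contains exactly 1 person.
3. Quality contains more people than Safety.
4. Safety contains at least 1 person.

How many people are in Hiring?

1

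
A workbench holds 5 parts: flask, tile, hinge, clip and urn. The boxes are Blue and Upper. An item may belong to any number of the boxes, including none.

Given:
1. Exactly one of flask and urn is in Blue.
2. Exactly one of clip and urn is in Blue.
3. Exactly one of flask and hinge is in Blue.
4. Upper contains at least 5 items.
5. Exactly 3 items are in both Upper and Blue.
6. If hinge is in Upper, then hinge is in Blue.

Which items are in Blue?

(4): only 5 candidates remain for Upper, so all are in.
(6): hinge ∈ Blue.
(3) (exactly one): flask ∉ Blue.
(1) (exactly one): urn ∈ Blue.
(2) (exactly one): clip ∉ Blue.
Suppose tile ∉ Blue: no assignment then satisfies all the clues, so tile ∈ Blue.

Blue = {hinge, tile, urn}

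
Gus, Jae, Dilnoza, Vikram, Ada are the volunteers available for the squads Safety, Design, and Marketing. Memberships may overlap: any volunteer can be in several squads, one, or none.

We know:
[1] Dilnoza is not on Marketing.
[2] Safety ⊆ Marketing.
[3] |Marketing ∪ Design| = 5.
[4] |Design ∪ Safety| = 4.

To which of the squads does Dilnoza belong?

Dilnoza: Design

From (1): Dilnoza ∉ Marketing.
(2) contrapositive: Dilnoza ∉ Safety.
Suppose Dilnoza ∉ Design: no assignment then satisfies all the clues, so Dilnoza ∈ Design.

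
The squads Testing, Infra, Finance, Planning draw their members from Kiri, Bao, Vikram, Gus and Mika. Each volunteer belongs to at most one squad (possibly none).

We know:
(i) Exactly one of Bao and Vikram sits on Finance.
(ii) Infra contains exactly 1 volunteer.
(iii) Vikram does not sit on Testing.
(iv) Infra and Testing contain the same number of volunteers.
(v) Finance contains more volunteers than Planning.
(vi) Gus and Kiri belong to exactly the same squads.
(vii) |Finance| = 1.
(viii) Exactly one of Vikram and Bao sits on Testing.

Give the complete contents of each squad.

Testing = {Bao}; Infra = {Mika}; Finance = {Vikram}; Planning = {}

From (iii): Vikram ∉ Testing.
(viii) (exactly one): Bao ∈ Testing.
(i) (exactly one): Vikram ∈ Finance.
(vii): Finance already has 1, so the rest are out.
Suppose Kiri ∈ Testing: no assignment then satisfies all the clues, so Kiri ∉ Testing.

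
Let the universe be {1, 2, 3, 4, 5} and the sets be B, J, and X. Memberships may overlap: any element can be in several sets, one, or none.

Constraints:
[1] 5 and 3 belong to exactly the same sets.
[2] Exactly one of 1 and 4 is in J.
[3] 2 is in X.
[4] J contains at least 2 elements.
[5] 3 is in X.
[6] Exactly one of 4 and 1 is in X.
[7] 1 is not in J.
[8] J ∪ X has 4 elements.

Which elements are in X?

X = {2, 3, 4, 5}

From (3): 2 ∈ X.
From (5): 3 ∈ X.
From (7): 1 ∉ J.
(1): 5 matches 3: 5 ∈ X.
(2) (exactly one): 4 ∈ J.
Suppose 1 ∈ X: no assignment then satisfies all the clues, so 1 ∉ X.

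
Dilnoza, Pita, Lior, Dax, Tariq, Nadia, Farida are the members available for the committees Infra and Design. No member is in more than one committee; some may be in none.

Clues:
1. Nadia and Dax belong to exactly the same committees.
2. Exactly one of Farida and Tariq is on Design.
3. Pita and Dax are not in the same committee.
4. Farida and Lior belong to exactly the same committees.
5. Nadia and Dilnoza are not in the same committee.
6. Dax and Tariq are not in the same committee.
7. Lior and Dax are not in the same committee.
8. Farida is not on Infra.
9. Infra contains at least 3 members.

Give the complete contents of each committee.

Infra = {Dilnoza, Pita, Tariq}; Design = {Farida, Lior}

From (8): Farida ∉ Infra.
(4): Lior matches Farida: Lior ∉ Infra.
Suppose Dilnoza ∉ Infra: no assignment then satisfies all the clues, so Dilnoza ∈ Infra.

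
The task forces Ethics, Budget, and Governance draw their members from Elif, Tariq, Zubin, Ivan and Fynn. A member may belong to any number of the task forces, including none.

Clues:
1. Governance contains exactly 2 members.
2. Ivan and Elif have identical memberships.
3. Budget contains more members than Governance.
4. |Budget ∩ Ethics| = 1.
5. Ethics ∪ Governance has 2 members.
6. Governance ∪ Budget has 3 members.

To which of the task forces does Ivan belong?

Ivan: none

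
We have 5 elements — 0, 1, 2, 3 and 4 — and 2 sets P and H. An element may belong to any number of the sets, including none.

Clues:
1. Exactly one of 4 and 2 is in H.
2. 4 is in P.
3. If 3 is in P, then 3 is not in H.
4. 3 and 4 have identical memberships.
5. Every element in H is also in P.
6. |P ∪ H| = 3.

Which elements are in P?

P = {2, 3, 4}

From (2): 4 ∈ P.
(4): 3 matches 4: 3 ∈ P.
(3): 3 ∉ H.
(4): 4 matches 3: 4 ∉ H.
(1) (exactly one): 2 ∈ H.
(5) with 2 ∈ H: 2 ∈ P.
Suppose 0 ∈ P: no assignment then satisfies all the clues, so 0 ∉ P.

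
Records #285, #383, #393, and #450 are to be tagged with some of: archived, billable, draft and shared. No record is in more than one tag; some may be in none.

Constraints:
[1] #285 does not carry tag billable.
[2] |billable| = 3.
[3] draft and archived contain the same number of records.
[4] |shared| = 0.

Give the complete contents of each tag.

archived = {}; billable = {#383, #393, #450}; draft = {}; shared = {}

From (1): #285 ∉ billable.
(2): only 3 candidates remain for billable, so all are in.
(4): shared already has 0, so the rest are out.
Suppose #285 ∈ archived: no assignment then satisfies all the clues, so #285 ∉ archived.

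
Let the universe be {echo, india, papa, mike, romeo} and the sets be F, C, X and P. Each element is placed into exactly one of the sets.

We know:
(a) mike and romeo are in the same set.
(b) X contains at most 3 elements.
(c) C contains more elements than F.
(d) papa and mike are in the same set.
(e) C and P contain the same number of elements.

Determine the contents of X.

X = {mike, papa, romeo}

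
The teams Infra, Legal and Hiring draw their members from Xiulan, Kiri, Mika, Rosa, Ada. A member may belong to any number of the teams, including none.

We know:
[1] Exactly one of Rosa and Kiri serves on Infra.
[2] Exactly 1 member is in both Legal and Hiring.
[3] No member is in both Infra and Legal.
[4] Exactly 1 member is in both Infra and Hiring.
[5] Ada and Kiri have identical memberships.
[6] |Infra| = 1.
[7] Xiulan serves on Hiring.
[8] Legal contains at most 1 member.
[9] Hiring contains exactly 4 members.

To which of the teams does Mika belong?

Mika: none

From (7): Xiulan ∈ Hiring.
Suppose Mika ∈ Infra: no assignment then satisfies all the clues, so Mika ∉ Infra.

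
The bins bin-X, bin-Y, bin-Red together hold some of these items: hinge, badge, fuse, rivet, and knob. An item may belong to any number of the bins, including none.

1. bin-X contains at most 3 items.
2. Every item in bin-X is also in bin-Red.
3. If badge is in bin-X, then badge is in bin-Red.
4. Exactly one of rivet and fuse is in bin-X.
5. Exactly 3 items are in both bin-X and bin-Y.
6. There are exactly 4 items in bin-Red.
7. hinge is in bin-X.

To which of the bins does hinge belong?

From (7): hinge ∈ bin-X.
(2) with hinge ∈ bin-X: hinge ∈ bin-Red.
Suppose hinge ∉ bin-Y: no assignment then satisfies all the clues, so hinge ∈ bin-Y.

hinge: bin-Red, bin-X, bin-Y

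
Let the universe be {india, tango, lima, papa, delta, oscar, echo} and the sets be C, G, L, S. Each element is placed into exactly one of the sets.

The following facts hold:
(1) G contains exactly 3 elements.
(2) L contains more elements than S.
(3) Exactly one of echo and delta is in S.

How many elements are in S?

1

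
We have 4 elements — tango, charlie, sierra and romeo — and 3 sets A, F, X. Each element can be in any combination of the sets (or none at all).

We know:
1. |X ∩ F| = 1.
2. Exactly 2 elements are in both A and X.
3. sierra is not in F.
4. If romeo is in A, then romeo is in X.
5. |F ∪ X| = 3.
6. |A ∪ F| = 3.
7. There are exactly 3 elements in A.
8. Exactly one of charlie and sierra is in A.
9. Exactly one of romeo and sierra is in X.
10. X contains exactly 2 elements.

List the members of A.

A = {charlie, romeo, tango}

From (3): sierra ∉ F.
Suppose tango ∉ A: no assignment then satisfies all the clues, so tango ∈ A.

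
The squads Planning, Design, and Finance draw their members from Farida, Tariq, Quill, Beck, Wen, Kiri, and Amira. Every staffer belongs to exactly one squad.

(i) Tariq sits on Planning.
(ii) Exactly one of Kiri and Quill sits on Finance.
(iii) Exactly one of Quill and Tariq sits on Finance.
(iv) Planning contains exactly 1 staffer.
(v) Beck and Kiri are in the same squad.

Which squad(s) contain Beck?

Beck: Design

From (i): Tariq ∈ Planning.
(iii) (exactly one): Quill ∈ Finance.
(iv): Planning already has 1, so the rest are out.
(ii) (exactly one): Kiri ∉ Finance.
(v): Beck matches Kiri: Beck ∉ Finance.
Only one squad left: Beck ∈ Design.
Only one squad left: Kiri ∈ Design.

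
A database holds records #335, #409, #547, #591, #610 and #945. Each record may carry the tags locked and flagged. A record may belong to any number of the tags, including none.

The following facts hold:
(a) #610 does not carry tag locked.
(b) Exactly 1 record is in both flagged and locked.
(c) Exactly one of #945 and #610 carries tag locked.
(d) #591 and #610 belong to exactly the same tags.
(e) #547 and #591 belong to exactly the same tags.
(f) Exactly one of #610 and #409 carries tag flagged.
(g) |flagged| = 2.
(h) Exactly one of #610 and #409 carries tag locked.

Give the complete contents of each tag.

locked = {#409, #945}; flagged = {#335, #409}

From (a): #610 ∉ locked.
(c) (exactly one): #945 ∈ locked.
(d): #591 matches #610: #591 ∉ locked.
(e): #547 matches #591: #547 ∉ locked.
(h) (exactly one): #409 ∈ locked.
Suppose #335 ∈ locked: no assignment then satisfies all the clues, so #335 ∉ locked.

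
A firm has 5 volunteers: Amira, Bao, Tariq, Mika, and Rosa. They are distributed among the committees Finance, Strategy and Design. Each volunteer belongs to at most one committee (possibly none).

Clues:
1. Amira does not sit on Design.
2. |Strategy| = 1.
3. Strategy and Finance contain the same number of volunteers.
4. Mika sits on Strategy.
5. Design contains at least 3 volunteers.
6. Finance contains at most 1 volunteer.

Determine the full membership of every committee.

From (1): Amira ∉ Design.
From (4): Mika ∈ Strategy.
(2): Strategy already has 1, so the rest are out.
(5): only 3 candidates remain for Design, so all are in.
Suppose Amira ∉ Finance: no assignment then satisfies all the clues, so Amira ∈ Finance.

Finance = {Amira}; Strategy = {Mika}; Design = {Bao, Rosa, Tariq}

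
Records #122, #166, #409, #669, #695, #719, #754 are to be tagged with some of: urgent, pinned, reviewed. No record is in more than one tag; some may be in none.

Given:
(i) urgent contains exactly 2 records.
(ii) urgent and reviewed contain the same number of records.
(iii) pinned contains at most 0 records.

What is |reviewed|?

2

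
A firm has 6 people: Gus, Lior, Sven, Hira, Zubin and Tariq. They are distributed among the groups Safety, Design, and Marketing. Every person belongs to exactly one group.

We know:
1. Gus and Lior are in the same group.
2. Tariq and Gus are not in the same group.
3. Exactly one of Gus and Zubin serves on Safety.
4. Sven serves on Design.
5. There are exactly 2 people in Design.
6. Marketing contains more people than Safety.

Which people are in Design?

Design = {Sven, Tariq}

From (4): Sven ∈ Design.
Suppose Gus ∈ Design: no assignment then satisfies all the clues, so Gus ∉ Design.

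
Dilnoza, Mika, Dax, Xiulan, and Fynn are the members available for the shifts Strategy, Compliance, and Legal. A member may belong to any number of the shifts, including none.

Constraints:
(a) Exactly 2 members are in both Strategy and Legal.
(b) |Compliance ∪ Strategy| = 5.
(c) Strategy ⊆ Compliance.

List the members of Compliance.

Compliance = {Dax, Dilnoza, Fynn, Mika, Xiulan}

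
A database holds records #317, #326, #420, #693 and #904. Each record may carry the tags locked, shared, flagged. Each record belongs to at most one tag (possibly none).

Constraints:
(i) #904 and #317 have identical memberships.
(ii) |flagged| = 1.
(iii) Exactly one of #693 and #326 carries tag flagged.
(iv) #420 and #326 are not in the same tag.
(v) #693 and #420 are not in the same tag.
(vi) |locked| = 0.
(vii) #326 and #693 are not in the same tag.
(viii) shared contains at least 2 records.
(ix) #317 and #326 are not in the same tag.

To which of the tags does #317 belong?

(vi): locked already has 0, so the rest are out.
Suppose #317 ∉ shared: no assignment then satisfies all the clues, so #317 ∈ shared.

#317: shared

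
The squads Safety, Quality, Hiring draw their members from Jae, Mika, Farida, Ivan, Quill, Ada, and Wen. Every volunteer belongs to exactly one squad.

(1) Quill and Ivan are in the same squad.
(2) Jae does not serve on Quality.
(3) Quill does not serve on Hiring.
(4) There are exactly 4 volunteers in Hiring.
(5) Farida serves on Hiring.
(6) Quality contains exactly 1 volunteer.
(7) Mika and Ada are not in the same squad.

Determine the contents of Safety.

Safety = {Ivan, Quill}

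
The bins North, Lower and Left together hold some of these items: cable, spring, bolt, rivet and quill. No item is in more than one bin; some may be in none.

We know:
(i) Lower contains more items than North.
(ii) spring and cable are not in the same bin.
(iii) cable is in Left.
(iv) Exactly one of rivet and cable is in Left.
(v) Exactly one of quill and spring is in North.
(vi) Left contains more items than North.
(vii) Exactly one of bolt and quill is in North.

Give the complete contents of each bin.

North = {quill}; Lower = {rivet, spring}; Left = {bolt, cable}

From (iii): cable ∈ Left.
(ii): spring ∉ Left.
(iv) (exactly one): rivet ∉ Left.
Suppose spring ∈ North: no assignment then satisfies all the clues, so spring ∉ North.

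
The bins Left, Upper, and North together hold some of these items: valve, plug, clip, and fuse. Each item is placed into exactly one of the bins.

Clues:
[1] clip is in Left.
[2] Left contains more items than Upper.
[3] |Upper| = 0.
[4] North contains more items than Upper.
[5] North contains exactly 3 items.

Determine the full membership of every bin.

Left = {clip}; Upper = {}; North = {fuse, plug, valve}

From (1): clip ∈ Left.
(3): Upper already has 0, so the rest are out.
(5): only 3 candidates remain for North, so all are in.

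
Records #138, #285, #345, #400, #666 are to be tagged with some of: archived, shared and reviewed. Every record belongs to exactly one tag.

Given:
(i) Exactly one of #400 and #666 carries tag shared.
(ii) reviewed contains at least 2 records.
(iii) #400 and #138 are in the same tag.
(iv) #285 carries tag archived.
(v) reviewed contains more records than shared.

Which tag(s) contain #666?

From (iv): #285 ∈ archived.
Suppose #666 ∈ archived: no assignment then satisfies all the clues, so #666 ∉ archived.

#666: shared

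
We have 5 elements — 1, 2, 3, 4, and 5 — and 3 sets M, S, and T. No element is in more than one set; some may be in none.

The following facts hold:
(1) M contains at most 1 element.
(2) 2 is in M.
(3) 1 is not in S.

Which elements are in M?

From (2): 2 ∈ M.
From (3): 1 ∉ S.
(1): M already has 1, so the rest are out.

M = {2}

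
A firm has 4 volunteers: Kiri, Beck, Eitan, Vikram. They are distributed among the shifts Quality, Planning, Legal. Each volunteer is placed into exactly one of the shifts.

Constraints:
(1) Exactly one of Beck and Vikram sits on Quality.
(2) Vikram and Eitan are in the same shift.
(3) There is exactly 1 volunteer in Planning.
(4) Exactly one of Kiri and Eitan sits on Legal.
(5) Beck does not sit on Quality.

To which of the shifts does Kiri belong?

Kiri: Legal

From (5): Beck ∉ Quality.
(1) (exactly one): Vikram ∈ Quality.
(2): Eitan matches Vikram: Eitan ∈ Quality.
(4) (exactly one): Kiri ∈ Legal.
(3): only 1 candidates remain for Planning, so all are in.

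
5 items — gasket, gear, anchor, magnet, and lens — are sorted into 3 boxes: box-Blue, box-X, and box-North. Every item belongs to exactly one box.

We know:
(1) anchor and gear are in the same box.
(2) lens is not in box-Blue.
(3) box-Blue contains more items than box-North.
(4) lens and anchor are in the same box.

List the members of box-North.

box-North = {}

From (2): lens ∉ box-Blue.
(4): anchor matches lens: anchor ∉ box-Blue.
(1): gear matches anchor: gear ∉ box-Blue.
Suppose gasket ∈ box-North: no assignment then satisfies all the clues, so gasket ∉ box-North.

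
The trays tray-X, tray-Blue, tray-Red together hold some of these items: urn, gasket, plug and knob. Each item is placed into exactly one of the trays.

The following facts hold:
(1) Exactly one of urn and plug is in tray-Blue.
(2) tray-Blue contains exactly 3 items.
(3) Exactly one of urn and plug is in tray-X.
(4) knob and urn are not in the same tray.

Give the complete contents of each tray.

tray-X = {urn}; tray-Blue = {gasket, knob, plug}; tray-Red = {}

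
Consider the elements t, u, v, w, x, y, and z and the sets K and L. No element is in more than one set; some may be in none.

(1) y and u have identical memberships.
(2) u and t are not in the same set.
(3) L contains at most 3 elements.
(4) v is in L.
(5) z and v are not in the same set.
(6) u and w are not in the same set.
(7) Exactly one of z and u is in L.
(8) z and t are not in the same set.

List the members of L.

L = {u, v, y}

From (4): v ∈ L.
(5): z ∉ L.
(7) (exactly one): u ∈ L.
(1): y matches u: y ∉ K.
(1): y matches u: y ∈ L.
(2): t ∉ L.
(3): L already has 3, so the rest are out.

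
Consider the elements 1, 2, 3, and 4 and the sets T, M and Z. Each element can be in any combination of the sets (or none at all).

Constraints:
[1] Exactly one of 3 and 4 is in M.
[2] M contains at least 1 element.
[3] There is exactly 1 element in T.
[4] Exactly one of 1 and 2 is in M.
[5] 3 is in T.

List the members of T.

From (5): 3 ∈ T.
(3): T already has 1, so the rest are out.

T = {3}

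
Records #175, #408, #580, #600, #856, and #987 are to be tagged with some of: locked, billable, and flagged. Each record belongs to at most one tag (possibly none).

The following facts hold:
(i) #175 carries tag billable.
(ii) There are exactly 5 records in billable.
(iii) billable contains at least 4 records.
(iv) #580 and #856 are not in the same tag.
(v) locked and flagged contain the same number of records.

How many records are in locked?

0

From (i): #175 ∈ billable.
Suppose #408 ∈ locked: no assignment then satisfies all the clues, so #408 ∉ locked.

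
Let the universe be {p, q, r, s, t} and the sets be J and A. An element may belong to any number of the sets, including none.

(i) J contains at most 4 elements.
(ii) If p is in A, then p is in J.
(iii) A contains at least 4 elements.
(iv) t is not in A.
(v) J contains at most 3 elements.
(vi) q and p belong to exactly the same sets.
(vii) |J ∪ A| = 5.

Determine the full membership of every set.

J = {p, q, t}; A = {p, q, r, s}

From (iv): t ∉ A.
(iii): only 4 candidates remain for A, so all are in.
(ii): p ∈ J.
(vi): q matches p: q ∈ J.
Suppose r ∈ J: no assignment then satisfies all the clues, so r ∉ J.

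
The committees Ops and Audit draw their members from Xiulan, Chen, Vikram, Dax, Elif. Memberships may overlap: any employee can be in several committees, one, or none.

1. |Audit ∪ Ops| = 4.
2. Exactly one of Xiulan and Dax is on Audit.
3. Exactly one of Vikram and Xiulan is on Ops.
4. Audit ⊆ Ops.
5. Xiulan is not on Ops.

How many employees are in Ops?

4

From (5): Xiulan ∉ Ops.
(3) (exactly one): Vikram ∈ Ops.
(4) contrapositive: Xiulan ∉ Audit.
(2) (exactly one): Dax ∈ Audit.
(4) with Dax ∈ Audit: Dax ∈ Ops.
Suppose Chen ∉ Ops: no assignment then satisfies all the clues, so Chen ∈ Ops.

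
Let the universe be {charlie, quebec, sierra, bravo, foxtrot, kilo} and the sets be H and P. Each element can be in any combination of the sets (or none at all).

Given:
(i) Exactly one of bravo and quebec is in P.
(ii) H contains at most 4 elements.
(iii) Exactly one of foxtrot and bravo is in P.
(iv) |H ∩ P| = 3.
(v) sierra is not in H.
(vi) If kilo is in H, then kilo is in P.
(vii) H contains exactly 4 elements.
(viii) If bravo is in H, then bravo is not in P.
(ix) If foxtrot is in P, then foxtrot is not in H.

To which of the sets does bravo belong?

bravo: H

From (v): sierra ∉ H.
Suppose bravo ∉ H: no assignment then satisfies all the clues, so bravo ∈ H.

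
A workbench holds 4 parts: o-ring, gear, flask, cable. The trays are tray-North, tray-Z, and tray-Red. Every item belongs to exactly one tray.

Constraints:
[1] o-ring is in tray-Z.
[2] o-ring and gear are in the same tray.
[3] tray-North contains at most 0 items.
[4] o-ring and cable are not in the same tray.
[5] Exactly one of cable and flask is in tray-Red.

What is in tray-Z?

From (1): o-ring ∈ tray-Z.
(2): gear matches o-ring: gear ∉ tray-North.
(2): gear matches o-ring: gear ∈ tray-Z.
(3): tray-North already has 0, so the rest are out.
(4): cable ∉ tray-Z.
Only one tray left: cable ∈ tray-Red.
(5) (exactly one): flask ∉ tray-Red.
Only one tray left: flask ∈ tray-Z.

tray-Z = {flask, gear, o-ring}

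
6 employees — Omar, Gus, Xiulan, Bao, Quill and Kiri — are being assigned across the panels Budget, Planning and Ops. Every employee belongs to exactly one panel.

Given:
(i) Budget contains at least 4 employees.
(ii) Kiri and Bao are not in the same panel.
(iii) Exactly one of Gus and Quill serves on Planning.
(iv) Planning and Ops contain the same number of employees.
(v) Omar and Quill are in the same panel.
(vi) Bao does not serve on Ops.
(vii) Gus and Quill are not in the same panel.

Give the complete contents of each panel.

Budget = {Bao, Omar, Quill, Xiulan}; Planning = {Gus}; Ops = {Kiri}

From (vi): Bao ∉ Ops.
Suppose Omar ∉ Budget: no assignment then satisfies all the clues, so Omar ∈ Budget.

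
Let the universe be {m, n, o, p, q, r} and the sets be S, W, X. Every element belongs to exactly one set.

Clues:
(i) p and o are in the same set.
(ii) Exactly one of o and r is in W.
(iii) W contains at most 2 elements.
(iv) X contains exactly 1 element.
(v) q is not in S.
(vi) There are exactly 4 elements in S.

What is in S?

S = {m, n, o, p}

From (v): q ∉ S.
Suppose m ∉ S: no assignment then satisfies all the clues, so m ∈ S.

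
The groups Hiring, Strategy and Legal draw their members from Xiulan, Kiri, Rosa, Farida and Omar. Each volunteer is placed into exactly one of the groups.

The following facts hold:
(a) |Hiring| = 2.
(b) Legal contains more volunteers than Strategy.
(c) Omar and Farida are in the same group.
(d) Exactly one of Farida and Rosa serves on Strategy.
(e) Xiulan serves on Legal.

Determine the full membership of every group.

Hiring = {Farida, Omar}; Strategy = {Rosa}; Legal = {Kiri, Xiulan}

From (e): Xiulan ∈ Legal.
Suppose Kiri ∈ Hiring: no assignment then satisfies all the clues, so Kiri ∉ Hiring.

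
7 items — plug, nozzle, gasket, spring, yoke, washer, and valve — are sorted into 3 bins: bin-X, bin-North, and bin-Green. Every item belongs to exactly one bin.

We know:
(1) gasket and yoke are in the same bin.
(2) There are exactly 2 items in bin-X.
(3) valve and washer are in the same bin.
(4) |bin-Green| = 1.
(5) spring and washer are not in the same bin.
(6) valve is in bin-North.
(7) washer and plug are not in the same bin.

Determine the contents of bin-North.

bin-North = {gasket, valve, washer, yoke}

From (6): valve ∈ bin-North.
(3): washer matches valve: washer ∉ bin-X.
(3): washer matches valve: washer ∈ bin-North.
(5): spring ∉ bin-North.
(7): plug ∉ bin-North.
Suppose nozzle ∈ bin-North: no assignment then satisfies all the clues, so nozzle ∉ bin-North.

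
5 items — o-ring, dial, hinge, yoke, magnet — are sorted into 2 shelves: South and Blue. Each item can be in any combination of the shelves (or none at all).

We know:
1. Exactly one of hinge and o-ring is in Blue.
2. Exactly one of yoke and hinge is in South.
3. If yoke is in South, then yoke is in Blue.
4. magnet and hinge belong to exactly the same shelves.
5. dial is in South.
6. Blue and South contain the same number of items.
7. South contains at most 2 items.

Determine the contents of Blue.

Blue = {o-ring, yoke}

From (5): dial ∈ South.
Suppose o-ring ∉ Blue: no assignment then satisfies all the clues, so o-ring ∈ Blue.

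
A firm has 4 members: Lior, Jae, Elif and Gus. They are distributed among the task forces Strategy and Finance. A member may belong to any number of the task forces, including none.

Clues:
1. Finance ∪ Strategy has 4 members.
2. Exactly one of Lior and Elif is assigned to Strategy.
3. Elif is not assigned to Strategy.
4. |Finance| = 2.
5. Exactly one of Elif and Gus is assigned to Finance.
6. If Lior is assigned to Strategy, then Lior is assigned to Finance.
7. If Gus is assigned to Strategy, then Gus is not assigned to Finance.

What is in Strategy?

Strategy = {Gus, Jae, Lior}

From (3): Elif ∉ Strategy.
(2) (exactly one): Lior ∈ Strategy.
(6): Lior ∈ Finance.
Suppose Jae ∉ Strategy: no assignment then satisfies all the clues, so Jae ∈ Strategy.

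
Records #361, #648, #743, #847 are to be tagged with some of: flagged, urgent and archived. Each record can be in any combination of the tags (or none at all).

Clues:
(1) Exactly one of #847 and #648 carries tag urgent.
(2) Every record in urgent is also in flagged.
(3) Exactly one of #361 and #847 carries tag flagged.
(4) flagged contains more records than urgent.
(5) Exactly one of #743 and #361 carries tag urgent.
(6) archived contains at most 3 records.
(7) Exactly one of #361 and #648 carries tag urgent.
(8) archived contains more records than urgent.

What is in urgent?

urgent = {#648, #743}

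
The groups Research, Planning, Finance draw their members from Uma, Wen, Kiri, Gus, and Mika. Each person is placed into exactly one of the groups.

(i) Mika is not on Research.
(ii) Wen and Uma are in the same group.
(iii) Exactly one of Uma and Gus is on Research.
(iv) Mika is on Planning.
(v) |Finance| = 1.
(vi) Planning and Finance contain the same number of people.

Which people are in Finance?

Finance = {Gus}

From (i): Mika ∉ Research.
From (iv): Mika ∈ Planning.
Suppose Uma ∈ Finance: no assignment then satisfies all the clues, so Uma ∉ Finance.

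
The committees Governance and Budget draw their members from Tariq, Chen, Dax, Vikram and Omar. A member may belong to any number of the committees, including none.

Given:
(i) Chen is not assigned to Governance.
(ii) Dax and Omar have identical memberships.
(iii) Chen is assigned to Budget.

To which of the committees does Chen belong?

From (i): Chen ∉ Governance.
From (iii): Chen ∈ Budget.

Chen: Budget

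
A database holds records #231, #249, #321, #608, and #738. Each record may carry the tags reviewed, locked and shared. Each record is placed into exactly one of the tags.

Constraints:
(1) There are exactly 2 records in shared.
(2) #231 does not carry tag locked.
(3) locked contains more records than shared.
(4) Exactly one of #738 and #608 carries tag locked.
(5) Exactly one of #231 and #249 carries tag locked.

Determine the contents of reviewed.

From (2): #231 ∉ locked.
(5) (exactly one): #249 ∈ locked.
Suppose #231 ∈ reviewed: no assignment then satisfies all the clues, so #231 ∉ reviewed.

reviewed = {}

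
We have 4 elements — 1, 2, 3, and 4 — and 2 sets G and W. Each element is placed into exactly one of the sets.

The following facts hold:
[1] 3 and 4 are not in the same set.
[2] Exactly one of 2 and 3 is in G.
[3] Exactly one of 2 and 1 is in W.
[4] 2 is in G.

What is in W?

W = {1, 3}

From (4): 2 ∈ G.
(2) (exactly one): 3 ∉ G.
(3) (exactly one): 1 ∈ W.
Only one set left: 3 ∈ W.
(1): 4 ∉ W.
Only one set left: 4 ∈ G.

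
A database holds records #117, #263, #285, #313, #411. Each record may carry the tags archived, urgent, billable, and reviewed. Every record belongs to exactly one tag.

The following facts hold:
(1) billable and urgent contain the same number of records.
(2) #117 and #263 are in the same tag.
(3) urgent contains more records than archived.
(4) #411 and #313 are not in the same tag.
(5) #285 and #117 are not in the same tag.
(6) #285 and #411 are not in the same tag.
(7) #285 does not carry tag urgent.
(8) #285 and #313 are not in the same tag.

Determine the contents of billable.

billable = {#285}

From (7): #285 ∉ urgent.
Suppose #117 ∈ billable: no assignment then satisfies all the clues, so #117 ∉ billable.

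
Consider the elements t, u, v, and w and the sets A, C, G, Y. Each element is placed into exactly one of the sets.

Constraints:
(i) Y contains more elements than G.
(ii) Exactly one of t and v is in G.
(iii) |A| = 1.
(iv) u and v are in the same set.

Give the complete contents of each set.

A = {w}; C = {}; G = {t}; Y = {u, v}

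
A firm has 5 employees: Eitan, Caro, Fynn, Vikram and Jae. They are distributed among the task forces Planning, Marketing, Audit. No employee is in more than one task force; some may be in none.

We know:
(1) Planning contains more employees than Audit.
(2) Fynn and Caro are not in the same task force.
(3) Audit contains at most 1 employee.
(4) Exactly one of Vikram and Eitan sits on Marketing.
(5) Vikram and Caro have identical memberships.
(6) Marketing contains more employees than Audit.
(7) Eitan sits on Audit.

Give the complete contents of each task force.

Planning = {Fynn, Jae}; Marketing = {Caro, Vikram}; Audit = {Eitan}

From (7): Eitan ∈ Audit.
(3): Audit already has 1, so the rest are out.
(4) (exactly one): Vikram ∈ Marketing.
(5): Caro matches Vikram: Caro ∉ Planning.
(5): Caro matches Vikram: Caro ∈ Marketing.
(2): Fynn ∉ Marketing.
Suppose Fynn ∉ Planning: no assignment then satisfies all the clues, so Fynn ∈ Planning.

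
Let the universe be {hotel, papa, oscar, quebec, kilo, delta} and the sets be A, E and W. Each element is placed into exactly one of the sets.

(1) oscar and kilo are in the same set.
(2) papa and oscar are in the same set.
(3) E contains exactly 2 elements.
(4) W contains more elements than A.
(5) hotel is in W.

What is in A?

A = {}

From (5): hotel ∈ W.
Suppose papa ∈ A: no assignment then satisfies all the clues, so papa ∉ A.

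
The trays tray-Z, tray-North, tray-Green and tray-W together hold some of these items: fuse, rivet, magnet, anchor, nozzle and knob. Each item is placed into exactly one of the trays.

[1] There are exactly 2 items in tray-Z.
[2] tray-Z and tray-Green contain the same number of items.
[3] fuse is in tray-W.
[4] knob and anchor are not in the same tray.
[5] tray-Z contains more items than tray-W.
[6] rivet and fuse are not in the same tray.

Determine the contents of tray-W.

tray-W = {fuse}

From (3): fuse ∈ tray-W.
(6): rivet ∉ tray-W.
Suppose magnet ∈ tray-W: no assignment then satisfies all the clues, so magnet ∉ tray-W.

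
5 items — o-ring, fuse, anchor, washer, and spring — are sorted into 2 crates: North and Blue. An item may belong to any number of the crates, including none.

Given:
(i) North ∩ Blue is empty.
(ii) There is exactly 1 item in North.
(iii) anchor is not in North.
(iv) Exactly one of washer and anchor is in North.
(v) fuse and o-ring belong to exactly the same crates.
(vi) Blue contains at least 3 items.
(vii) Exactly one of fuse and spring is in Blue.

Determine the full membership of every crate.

From (iii): anchor ∉ North.
(iv) (exactly one): washer ∈ North.
(i) (disjoint): washer ∉ Blue.
(ii): North already has 1, so the rest are out.
Suppose o-ring ∉ Blue: no assignment then satisfies all the clues, so o-ring ∈ Blue.

North = {washer}; Blue = {anchor, fuse, o-ring}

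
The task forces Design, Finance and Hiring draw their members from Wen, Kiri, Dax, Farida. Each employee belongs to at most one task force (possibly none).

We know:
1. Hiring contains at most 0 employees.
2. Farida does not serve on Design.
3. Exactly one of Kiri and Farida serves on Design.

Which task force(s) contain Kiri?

Kiri: Design

From (2): Farida ∉ Design.
(1): Hiring already has 0, so the rest are out.
(3) (exactly one): Kiri ∈ Design.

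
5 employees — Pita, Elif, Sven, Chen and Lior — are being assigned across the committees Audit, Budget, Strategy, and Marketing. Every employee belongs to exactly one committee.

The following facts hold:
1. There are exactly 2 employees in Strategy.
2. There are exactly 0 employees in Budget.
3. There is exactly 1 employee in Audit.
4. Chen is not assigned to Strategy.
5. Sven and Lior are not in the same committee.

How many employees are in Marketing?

2

From (4): Chen ∉ Strategy.
(2): Budget already has 0, so the rest are out.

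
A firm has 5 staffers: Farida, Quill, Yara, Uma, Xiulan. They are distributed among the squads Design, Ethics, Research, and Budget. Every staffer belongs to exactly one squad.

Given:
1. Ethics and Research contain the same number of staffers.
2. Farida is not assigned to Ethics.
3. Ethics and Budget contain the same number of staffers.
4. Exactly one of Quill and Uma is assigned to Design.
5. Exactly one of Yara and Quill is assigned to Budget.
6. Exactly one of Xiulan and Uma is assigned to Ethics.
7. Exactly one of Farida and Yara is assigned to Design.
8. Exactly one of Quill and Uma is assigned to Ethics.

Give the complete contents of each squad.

Design = {Farida, Quill}; Ethics = {Uma}; Research = {Xiulan}; Budget = {Yara}

From (2): Farida ∉ Ethics.
Suppose Farida ∉ Design: no assignment then satisfies all the clues, so Farida ∈ Design.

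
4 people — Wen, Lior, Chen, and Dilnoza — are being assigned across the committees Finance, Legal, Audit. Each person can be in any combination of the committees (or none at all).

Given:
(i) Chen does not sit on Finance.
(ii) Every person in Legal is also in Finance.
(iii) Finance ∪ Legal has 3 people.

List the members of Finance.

Finance = {Dilnoza, Lior, Wen}

From (i): Chen ∉ Finance.
(ii) contrapositive: Chen ∉ Legal.
Suppose Wen ∉ Finance: no assignment then satisfies all the clues, so Wen ∈ Finance.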